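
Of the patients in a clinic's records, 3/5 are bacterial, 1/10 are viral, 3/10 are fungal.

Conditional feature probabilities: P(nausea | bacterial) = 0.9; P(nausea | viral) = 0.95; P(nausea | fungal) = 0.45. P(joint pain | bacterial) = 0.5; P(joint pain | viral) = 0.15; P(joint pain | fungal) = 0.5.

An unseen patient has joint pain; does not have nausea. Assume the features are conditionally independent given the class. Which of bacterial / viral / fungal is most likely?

fungal

bacterial: 0.6 × (1−0.9) × 0.5 = 0.03
viral: 0.1 × (1−0.95) × 0.15 = 0.00075
fungal: 0.3 × (1−0.45) × 0.5 = 0.0825
Highest score → fungal.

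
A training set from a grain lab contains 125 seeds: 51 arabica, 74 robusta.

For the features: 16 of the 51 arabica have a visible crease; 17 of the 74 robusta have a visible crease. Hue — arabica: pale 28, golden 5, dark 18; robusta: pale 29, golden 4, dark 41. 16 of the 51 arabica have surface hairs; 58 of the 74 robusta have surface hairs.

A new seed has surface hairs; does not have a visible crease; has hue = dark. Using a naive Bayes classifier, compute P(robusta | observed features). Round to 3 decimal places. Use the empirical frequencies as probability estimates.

0.865

arabica: (51/125) × (35/51) × (18/51) × (16/51) ≈ 0.0310035
robusta: (74/125) × (57/74) × (41/74) × (58/74) ≈ 0.198022
P(robusta | x) = 0.198022 / 0.2290255 ≈ 0.865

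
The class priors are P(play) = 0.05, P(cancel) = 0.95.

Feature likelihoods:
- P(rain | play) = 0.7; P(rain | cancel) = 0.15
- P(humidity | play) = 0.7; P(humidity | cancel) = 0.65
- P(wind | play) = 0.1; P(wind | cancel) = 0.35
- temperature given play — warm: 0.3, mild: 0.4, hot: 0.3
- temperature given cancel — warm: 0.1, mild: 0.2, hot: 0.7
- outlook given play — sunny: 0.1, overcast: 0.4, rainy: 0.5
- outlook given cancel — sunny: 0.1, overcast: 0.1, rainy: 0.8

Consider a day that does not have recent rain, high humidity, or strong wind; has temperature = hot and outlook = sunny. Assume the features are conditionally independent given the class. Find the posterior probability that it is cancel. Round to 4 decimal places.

0.9906

play: 0.05 × (1−0.7) × (1−0.7) × (1−0.1) × 0.3 × 0.1 = 0.0001215
cancel: 0.95 × (1−0.15) × (1−0.65) × (1−0.35) × 0.7 × 0.1 = 0.0128594375
P(cancel | x) = 0.0128594375 / 0.0129809375 ≈ 0.9906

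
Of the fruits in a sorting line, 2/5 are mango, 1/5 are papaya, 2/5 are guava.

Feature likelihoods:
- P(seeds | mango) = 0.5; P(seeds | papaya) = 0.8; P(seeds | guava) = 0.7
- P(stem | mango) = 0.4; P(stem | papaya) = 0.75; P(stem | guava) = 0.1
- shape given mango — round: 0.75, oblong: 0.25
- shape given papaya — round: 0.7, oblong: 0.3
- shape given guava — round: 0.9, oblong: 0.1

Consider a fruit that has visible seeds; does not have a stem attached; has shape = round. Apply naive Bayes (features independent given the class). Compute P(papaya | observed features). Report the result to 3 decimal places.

mango: 0.4 × 0.5 × (1−0.4) × 0.75 = 0.09
papaya: 0.2 × 0.8 × (1−0.75) × 0.7 = 0.028
guava: 0.4 × 0.7 × (1−0.1) × 0.9 = 0.2268
P(papaya | x) = 0.028 / 0.3448 ≈ 0.081

0.081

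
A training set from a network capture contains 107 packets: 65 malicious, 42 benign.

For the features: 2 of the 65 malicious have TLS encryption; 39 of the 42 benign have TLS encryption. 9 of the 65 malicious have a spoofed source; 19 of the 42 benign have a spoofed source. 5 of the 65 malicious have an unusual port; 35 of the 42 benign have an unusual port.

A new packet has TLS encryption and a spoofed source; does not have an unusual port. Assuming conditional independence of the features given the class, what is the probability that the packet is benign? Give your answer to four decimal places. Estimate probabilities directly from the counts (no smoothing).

0.9200

malicious: (65/107) × (2/65) × (9/65) × (60/65) ≈ 0.00238898
benign: (42/107) × (39/42) × (19/42) × (7/42) ≈ 0.0274811
P(benign | x) = 0.0274811 / 0.02987008 ≈ 0.9200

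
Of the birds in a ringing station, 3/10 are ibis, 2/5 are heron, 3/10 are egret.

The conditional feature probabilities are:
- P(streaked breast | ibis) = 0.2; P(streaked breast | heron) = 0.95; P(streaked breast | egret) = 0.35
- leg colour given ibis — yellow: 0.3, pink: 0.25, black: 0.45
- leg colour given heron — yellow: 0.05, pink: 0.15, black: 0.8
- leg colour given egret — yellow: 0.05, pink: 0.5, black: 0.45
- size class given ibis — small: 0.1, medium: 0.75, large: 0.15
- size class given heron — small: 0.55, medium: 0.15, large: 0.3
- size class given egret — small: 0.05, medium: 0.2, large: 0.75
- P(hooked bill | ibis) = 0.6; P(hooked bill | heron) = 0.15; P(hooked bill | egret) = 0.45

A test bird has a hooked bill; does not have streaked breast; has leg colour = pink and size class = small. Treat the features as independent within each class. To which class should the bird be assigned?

ibis: 0.3 × (1−0.2) × 0.25 × 0.1 × 0.6 = 0.0036
heron: 0.4 × (1−0.95) × 0.15 × 0.55 × 0.15 = 0.0002475
egret: 0.3 × (1−0.35) × 0.5 × 0.05 × 0.45 = 0.00219375
Highest score → ibis.

ibis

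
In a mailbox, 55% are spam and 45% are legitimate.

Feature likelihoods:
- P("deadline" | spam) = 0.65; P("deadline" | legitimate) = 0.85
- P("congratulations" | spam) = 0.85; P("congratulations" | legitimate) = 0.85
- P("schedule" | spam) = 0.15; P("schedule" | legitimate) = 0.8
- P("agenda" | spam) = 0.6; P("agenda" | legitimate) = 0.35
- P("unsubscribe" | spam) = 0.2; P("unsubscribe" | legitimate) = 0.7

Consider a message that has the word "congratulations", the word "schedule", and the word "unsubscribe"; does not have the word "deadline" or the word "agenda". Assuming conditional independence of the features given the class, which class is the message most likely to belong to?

legitimate

spam: 0.55 × (1−0.65) × 0.85 × 0.15 × (1−0.6) × 0.2 = 0.0019635
legitimate: 0.45 × (1−0.85) × 0.85 × 0.8 × (1−0.35) × 0.7 = 0.0208845
Highest score → legitimate.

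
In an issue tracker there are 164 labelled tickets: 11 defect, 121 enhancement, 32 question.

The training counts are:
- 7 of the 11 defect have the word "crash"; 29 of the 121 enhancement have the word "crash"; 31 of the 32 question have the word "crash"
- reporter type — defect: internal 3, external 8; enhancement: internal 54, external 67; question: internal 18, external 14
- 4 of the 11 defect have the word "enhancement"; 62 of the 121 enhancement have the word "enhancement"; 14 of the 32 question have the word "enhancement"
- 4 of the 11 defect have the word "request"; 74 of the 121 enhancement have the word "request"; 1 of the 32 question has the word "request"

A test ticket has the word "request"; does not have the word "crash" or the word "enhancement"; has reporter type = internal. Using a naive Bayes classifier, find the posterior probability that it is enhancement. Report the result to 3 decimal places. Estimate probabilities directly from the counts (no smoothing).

defect: (11/164) × (4/11) × (3/11) × (7/11) × (4/11) ≈ 0.00153928
enhancement: (121/164) × (92/121) × (54/121) × (59/121) × (74/121) ≈ 0.0746561
question: (32/164) × (1/32) × (18/32) × (18/32) × (1/32) ≈ 0.0000602908
P(enhancement | x) = 0.0746561 / 0.0762556708 ≈ 0.979

0.979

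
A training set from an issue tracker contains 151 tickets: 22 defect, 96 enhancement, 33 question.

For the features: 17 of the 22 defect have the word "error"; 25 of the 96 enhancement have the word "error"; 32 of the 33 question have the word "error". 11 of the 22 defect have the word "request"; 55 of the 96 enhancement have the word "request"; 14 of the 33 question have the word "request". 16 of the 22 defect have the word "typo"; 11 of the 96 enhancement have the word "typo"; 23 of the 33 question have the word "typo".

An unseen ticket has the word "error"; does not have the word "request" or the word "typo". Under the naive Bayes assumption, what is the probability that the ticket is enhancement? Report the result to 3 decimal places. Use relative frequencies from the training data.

0.545

defect: (22/151) × (17/22) × (11/22) × (6/22) ≈ 0.0153522
enhancement: (96/151) × (25/96) × (41/96) × (85/96) ≈ 0.0626071
question: (33/151) × (32/33) × (19/33) × (10/33) ≈ 0.0369742
P(enhancement | x) = 0.0626071 / 0.1149335 ≈ 0.545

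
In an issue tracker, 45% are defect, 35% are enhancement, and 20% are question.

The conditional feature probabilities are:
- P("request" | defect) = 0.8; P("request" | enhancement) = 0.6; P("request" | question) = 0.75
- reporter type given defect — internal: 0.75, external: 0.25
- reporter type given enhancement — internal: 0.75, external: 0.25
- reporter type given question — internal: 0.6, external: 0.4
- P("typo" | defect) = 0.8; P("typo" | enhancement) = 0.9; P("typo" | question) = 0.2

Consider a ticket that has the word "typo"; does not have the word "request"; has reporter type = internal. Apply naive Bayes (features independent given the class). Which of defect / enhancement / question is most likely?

defect: 0.45 × (1−0.8) × 0.75 × 0.8 = 0.054
enhancement: 0.35 × (1−0.6) × 0.75 × 0.9 = 0.0945
question: 0.2 × (1−0.75) × 0.6 × 0.2 = 0.006
Highest score → enhancement.

enhancement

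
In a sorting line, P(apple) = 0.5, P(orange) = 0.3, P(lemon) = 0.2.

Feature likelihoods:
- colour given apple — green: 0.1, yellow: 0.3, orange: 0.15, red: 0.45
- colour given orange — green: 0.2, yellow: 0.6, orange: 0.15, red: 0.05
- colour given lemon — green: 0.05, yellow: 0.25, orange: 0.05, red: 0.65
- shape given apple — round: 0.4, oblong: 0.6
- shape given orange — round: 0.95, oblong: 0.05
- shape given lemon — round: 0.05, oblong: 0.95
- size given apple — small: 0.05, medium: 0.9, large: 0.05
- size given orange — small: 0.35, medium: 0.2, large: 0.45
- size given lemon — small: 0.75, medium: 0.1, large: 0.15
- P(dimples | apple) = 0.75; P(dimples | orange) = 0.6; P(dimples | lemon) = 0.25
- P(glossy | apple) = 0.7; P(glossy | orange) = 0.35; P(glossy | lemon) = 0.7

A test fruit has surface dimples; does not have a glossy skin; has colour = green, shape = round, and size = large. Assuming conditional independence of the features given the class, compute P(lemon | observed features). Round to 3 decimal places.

apple: 0.5 × 0.1 × 0.4 × 0.05 × 0.75 × (1−0.7) = 0.000225
orange: 0.3 × 0.2 × 0.95 × 0.45 × 0.6 × (1−0.35) = 0.0100035
lemon: 0.2 × 0.05 × 0.05 × 0.15 × 0.25 × (1−0.7) = 0.000005625
P(lemon | x) = 0.000005625 / 0.010234125 ≈ 0.001

0.001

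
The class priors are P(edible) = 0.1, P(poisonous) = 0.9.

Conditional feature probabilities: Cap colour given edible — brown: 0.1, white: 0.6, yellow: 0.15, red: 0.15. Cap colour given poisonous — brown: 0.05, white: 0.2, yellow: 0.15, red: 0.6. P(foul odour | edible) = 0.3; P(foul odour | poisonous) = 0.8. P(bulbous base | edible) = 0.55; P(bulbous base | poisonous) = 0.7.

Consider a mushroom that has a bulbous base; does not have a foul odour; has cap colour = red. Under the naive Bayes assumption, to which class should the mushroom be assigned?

edible: 0.1 × 0.15 × (1−0.3) × 0.55 = 0.005775
poisonous: 0.9 × 0.6 × (1−0.8) × 0.7 = 0.0756
Highest score → poisonous.

poisonous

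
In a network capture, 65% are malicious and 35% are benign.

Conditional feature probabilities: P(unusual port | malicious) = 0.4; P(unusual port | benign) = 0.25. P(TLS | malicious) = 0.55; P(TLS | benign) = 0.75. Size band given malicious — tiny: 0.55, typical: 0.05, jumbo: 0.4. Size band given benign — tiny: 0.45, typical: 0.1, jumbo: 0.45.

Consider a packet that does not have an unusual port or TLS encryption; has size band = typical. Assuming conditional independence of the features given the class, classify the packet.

malicious

malicious: 0.65 × (1−0.4) × (1−0.55) × 0.05 = 0.008775
benign: 0.35 × (1−0.25) × (1−0.75) × 0.1 = 0.0065625
Highest score → malicious.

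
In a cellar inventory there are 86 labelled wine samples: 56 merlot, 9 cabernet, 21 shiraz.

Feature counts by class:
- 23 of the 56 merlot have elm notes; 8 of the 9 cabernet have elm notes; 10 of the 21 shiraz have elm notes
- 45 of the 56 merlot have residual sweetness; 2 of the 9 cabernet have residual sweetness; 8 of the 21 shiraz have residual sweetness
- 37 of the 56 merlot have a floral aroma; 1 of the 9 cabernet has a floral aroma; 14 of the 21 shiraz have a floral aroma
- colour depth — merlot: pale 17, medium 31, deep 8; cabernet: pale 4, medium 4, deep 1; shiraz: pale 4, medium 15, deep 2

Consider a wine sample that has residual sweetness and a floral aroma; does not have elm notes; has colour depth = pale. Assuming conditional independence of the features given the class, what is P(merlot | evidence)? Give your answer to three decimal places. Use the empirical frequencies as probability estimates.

merlot: (56/86) × (33/56) × (45/56) × (37/56) × (17/56) ≈ 0.0618464
cabernet: (9/86) × (1/9) × (2/9) × (1/9) × (4/9) ≈ 0.000127604
shiraz: (21/86) × (11/21) × (8/21) × (14/21) × (4/21) ≈ 0.00618749
P(merlot | x) = 0.0618464 / 0.068161494 ≈ 0.907

0.907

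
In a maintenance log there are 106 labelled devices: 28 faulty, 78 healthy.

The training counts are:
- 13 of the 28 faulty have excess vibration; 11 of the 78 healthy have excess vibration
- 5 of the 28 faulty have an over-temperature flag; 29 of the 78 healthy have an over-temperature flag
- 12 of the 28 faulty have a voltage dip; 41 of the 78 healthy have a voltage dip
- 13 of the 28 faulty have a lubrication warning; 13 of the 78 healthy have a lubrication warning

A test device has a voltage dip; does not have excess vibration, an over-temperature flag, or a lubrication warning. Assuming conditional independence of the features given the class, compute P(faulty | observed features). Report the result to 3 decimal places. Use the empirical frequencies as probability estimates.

0.133

faulty: (28/106) × (15/28) × (23/28) × (12/28) × (15/28) ≈ 0.0266877
healthy: (78/106) × (67/78) × (49/78) × (41/78) × (65/78) ≈ 0.173932
P(faulty | x) = 0.0266877 / 0.2006197 ≈ 0.133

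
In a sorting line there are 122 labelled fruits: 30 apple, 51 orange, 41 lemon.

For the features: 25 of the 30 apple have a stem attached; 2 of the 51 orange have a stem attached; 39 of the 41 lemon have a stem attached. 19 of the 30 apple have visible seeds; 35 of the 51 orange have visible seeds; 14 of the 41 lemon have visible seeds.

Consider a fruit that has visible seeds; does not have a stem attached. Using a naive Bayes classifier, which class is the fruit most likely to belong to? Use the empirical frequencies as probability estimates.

apple: (30/122) × (5/30) × (19/30) ≈ 0.0259563
orange: (51/122) × (49/51) × (35/51) ≈ 0.275635
lemon: (41/122) × (2/41) × (14/41) ≈ 0.00559776
Highest score → orange.

orange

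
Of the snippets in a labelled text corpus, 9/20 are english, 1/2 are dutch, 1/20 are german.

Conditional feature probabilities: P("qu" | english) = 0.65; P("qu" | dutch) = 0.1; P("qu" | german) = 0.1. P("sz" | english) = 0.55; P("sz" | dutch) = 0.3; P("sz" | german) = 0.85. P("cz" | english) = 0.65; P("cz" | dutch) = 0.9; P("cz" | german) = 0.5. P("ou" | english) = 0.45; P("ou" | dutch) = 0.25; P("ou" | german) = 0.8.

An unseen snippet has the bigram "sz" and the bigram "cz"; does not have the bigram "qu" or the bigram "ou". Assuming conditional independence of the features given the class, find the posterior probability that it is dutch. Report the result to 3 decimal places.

0.724

english: 0.45 × (1−0.65) × 0.55 × 0.65 × (1−0.45) = 0.0309684375
dutch: 0.5 × (1−0.1) × 0.3 × 0.9 × (1−0.25) = 0.091125
german: 0.05 × (1−0.1) × 0.85 × 0.5 × (1−0.8) = 0.003825
P(dutch | x) = 0.091125 / 0.1259184375 ≈ 0.724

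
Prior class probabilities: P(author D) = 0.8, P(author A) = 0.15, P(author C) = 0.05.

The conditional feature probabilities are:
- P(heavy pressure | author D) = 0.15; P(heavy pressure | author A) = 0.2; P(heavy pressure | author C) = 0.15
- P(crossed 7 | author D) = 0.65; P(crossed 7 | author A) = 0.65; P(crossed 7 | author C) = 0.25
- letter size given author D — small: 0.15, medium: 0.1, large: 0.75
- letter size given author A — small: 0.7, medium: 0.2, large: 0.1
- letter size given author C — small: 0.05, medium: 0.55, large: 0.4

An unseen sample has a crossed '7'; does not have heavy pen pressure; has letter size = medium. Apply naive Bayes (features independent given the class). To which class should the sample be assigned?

author D

author D: 0.8 × (1−0.15) × 0.65 × 0.1 = 0.0442
author A: 0.15 × (1−0.2) × 0.65 × 0.2 = 0.0156
author C: 0.05 × (1−0.15) × 0.25 × 0.55 = 0.00584375
Highest score → author D.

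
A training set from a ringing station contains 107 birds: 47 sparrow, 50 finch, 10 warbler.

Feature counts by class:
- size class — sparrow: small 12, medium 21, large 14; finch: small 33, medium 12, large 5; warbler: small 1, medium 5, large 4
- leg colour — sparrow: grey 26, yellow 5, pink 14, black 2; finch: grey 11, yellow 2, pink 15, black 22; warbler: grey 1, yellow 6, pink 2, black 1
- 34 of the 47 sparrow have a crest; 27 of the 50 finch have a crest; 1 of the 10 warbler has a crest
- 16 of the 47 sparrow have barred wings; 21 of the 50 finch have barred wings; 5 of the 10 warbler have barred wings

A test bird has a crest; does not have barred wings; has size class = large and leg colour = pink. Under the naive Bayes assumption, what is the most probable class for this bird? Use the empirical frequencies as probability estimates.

sparrow

sparrow: (47/107) × (14/47) × (14/47) × (34/47) × (31/47) ≈ 0.018596
finch: (50/107) × (5/50) × (15/50) × (27/50) × (29/50) ≈ 0.00439065
warbler: (10/107) × (4/10) × (2/10) × (1/10) × (5/10) ≈ 0.000373832
Highest score → sparrow.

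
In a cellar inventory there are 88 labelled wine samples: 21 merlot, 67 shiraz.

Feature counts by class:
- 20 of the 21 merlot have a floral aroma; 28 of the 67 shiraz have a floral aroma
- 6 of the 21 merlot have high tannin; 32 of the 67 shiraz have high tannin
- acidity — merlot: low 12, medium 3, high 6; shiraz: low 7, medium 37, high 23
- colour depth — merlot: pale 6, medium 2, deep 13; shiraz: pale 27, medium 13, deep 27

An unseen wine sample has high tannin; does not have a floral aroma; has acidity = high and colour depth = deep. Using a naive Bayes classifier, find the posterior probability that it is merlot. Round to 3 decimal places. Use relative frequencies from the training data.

merlot: (21/88) × (1/21) × (6/21) × (6/21) × (13/21) ≈ 0.000574256
shiraz: (67/88) × (39/67) × (32/67) × (23/67) × (27/67) ≈ 0.0292819
P(merlot | x) = 0.000574256 / 0.029856156 ≈ 0.019

0.019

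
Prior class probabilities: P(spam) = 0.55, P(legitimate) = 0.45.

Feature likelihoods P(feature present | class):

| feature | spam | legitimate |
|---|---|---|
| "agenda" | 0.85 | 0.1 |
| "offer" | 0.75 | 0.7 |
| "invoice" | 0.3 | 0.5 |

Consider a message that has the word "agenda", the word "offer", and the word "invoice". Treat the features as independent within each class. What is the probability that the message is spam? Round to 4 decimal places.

spam: 0.55 × 0.85 × 0.75 × 0.3 = 0.1051875
legitimate: 0.45 × 0.1 × 0.7 × 0.5 = 0.01575
P(spam | x) = 0.1051875 / 0.1209375 ≈ 0.8698

0.8698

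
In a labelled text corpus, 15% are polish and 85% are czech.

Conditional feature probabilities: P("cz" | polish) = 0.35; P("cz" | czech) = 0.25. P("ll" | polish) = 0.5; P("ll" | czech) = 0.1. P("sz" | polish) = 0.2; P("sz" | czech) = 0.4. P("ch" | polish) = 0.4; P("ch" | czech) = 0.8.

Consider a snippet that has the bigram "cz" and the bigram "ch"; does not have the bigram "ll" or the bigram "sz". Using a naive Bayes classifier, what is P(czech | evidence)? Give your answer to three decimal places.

0.916

polish: 0.15 × 0.35 × (1−0.5) × (1−0.2) × 0.4 = 0.0084
czech: 0.85 × 0.25 × (1−0.1) × (1−0.4) × 0.8 = 0.0918
P(czech | x) = 0.0918 / 0.1002 ≈ 0.916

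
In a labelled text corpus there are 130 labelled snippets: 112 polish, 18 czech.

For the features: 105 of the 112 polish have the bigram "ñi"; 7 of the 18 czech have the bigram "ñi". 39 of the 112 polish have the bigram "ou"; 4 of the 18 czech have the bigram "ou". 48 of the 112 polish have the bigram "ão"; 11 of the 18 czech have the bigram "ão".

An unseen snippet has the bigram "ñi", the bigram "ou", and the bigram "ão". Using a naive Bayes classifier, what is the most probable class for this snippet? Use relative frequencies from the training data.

polish: (112/130) × (105/112) × (39/112) × (48/112) ≈ 0.120536
czech: (18/130) × (7/18) × (4/18) × (11/18) ≈ 0.00731244
Highest score → polish.

polish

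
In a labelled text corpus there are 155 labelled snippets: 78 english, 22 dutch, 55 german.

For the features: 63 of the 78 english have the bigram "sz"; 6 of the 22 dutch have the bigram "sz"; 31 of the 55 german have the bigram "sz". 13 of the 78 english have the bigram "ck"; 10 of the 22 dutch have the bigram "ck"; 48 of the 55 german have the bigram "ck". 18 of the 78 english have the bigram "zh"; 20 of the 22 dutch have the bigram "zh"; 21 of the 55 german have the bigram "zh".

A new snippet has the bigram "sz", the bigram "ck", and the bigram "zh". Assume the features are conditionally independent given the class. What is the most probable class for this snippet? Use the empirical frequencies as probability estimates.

english: (78/155) × (63/78) × (13/78) × (18/78) ≈ 0.0156328
dutch: (22/155) × (6/22) × (10/22) × (20/22) ≈ 0.0159957
german: (55/155) × (31/55) × (48/55) × (21/55) ≈ 0.0666446
Highest score → german.

german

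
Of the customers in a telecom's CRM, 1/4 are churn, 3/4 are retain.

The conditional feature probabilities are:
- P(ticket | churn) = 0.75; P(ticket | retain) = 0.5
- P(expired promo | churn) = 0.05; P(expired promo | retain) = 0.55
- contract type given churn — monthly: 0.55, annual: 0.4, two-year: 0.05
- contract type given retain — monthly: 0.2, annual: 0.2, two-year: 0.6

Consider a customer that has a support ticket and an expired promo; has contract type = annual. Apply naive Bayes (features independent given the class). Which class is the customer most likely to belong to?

retain

churn: 0.25 × 0.75 × 0.05 × 0.4 = 0.00375
retain: 0.75 × 0.5 × 0.55 × 0.2 = 0.04125
Highest score → retain.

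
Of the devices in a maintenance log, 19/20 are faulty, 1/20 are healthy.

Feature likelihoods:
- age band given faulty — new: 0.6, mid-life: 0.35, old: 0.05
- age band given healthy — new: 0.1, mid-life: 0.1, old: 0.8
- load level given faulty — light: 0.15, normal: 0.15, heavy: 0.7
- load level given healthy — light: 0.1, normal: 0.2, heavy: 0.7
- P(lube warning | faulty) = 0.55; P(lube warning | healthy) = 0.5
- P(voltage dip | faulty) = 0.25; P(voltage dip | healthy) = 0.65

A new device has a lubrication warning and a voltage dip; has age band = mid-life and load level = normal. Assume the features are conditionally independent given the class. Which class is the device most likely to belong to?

faulty: 0.95 × 0.35 × 0.15 × 0.55 × 0.25 = 0.0068578125
healthy: 0.05 × 0.1 × 0.2 × 0.5 × 0.65 = 0.000325
Highest score → faulty.

faulty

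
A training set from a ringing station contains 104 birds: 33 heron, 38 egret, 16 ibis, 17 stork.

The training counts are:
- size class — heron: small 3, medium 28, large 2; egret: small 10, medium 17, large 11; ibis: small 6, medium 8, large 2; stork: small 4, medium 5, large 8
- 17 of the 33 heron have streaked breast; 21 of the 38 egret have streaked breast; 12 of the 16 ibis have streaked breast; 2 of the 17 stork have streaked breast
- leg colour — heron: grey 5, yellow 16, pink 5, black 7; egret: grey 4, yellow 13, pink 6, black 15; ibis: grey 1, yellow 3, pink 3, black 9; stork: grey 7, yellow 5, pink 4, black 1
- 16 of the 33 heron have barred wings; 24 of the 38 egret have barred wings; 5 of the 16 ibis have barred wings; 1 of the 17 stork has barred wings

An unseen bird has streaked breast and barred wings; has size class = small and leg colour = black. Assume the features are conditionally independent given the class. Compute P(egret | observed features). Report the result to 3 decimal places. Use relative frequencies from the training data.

heron: (33/104) × (3/33) × (17/33) × (7/33) × (16/33) ≈ 0.00152832
egret: (38/104) × (10/38) × (21/38) × (15/38) × (24/38) ≈ 0.0132476
ibis: (16/104) × (6/16) × (12/16) × (9/16) × (5/16) ≈ 0.00760592
stork: (17/104) × (4/17) × (2/17) × (1/17) × (1/17) ≈ 0.000015657
P(egret | x) = 0.0132476 / 0.022397497 ≈ 0.591

0.591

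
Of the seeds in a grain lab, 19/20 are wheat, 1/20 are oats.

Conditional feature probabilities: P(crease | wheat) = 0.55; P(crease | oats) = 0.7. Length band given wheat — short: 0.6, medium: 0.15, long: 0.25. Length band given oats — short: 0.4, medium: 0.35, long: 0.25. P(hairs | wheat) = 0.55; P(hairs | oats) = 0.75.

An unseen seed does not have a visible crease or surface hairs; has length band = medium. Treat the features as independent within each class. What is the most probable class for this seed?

wheat: 0.95 × (1−0.55) × 0.15 × (1−0.55) = 0.02885625
oats: 0.05 × (1−0.7) × 0.35 × (1−0.75) = 0.0013125
Highest score → wheat.

wheat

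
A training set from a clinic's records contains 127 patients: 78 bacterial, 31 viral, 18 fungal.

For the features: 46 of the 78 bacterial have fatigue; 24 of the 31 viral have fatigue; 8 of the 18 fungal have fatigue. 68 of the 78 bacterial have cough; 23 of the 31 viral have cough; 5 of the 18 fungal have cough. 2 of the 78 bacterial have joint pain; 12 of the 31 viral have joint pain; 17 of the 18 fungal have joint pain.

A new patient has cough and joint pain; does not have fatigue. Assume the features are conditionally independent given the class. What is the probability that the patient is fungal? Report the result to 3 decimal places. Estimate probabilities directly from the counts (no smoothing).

0.490

bacterial: (78/127) × (32/78) × (68/78) × (2/78) ≈ 0.00563243
viral: (31/127) × (7/31) × (23/31) × (12/31) ≈ 0.01583
fungal: (18/127) × (10/18) × (5/18) × (17/18) ≈ 0.0206571
P(fungal | x) = 0.0206571 / 0.04211953 ≈ 0.490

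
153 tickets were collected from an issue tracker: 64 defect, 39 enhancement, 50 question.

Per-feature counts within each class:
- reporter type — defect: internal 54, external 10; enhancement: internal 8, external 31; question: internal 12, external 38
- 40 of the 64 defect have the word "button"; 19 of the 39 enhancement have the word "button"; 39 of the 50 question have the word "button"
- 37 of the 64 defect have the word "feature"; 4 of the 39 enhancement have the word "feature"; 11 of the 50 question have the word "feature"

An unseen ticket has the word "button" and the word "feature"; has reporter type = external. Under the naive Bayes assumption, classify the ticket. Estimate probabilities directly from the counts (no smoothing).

question

defect: (64/153) × (10/64) × (40/64) × (37/64) ≈ 0.0236162
enhancement: (39/153) × (31/39) × (19/39) × (4/39) ≈ 0.0101241
question: (50/153) × (38/50) × (39/50) × (11/50) ≈ 0.0426196
Highest score → question.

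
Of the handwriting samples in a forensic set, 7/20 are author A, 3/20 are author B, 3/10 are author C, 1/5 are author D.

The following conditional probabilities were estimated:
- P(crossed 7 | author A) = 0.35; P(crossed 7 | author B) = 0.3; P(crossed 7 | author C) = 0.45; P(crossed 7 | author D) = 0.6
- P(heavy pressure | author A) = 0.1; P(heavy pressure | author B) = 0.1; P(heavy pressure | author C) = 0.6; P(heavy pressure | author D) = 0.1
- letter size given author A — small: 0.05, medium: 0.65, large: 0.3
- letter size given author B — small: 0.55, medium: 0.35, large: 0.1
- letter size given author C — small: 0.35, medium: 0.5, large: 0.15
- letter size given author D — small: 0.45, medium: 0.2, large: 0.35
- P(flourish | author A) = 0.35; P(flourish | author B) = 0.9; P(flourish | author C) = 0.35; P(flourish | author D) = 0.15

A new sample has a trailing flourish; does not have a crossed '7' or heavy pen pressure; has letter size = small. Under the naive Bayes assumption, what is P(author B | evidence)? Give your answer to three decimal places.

0.739

author A: 0.35 × (1−0.35) × (1−0.1) × 0.05 × 0.35 = 0.003583125
author B: 0.15 × (1−0.3) × (1−0.1) × 0.55 × 0.9 = 0.0467775
author C: 0.3 × (1−0.45) × (1−0.6) × 0.35 × 0.35 = 0.008085
author D: 0.2 × (1−0.6) × (1−0.1) × 0.45 × 0.15 = 0.00486
P(author B | x) = 0.0467775 / 0.063305625 ≈ 0.739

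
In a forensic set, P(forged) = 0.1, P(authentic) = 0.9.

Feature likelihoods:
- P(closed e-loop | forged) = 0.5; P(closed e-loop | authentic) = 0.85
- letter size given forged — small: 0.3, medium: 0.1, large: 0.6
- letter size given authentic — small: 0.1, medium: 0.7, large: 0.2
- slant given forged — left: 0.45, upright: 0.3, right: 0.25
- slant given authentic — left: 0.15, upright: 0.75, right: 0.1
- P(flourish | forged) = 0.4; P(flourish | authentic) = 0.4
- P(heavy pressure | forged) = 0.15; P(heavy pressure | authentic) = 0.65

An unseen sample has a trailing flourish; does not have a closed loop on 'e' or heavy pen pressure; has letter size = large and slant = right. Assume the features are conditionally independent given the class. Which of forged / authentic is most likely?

forged

forged: 0.1 × (1−0.5) × 0.6 × 0.25 × 0.4 × (1−0.15) = 0.00255
authentic: 0.9 × (1−0.85) × 0.2 × 0.1 × 0.4 × (1−0.65) = 0.000378
Highest score → forged.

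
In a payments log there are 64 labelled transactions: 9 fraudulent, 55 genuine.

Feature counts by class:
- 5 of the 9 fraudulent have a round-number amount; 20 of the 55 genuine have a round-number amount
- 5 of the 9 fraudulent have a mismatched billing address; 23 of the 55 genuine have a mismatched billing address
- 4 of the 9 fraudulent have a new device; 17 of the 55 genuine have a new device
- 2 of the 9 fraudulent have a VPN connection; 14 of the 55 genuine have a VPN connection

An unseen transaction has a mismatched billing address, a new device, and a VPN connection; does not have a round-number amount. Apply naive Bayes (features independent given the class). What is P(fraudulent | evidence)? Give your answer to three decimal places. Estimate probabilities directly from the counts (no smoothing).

0.160

fraudulent: (9/64) × (4/9) × (5/9) × (4/9) × (2/9) ≈ 0.00342936
genuine: (55/64) × (35/55) × (23/55) × (17/55) × (14/55) ≈ 0.0179931
P(fraudulent | x) = 0.00342936 / 0.02142246 ≈ 0.160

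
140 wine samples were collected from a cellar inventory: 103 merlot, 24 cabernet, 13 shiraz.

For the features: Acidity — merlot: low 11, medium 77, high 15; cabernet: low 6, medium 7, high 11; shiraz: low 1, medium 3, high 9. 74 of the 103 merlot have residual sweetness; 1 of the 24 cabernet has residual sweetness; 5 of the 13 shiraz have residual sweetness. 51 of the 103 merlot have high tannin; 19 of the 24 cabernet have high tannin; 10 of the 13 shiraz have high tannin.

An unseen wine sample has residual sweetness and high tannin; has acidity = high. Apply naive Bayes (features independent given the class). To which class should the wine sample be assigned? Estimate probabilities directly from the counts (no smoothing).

merlot: (103/140) × (15/103) × (74/103) × (51/103) ≈ 0.0381145
cabernet: (24/140) × (11/24) × (1/24) × (19/24) ≈ 0.00259177
shiraz: (13/140) × (9/13) × (5/13) × (10/13) ≈ 0.0190194
Highest score → merlot.

merlot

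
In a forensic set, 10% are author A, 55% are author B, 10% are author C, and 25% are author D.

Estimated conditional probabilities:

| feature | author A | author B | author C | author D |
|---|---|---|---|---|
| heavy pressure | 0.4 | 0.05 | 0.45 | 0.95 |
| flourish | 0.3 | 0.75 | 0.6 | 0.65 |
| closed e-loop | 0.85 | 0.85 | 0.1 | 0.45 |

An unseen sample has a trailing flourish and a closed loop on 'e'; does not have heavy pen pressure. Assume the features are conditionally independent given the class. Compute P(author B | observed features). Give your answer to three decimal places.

author A: 0.1 × (1−0.4) × 0.3 × 0.85 = 0.0153
author B: 0.55 × (1−0.05) × 0.75 × 0.85 = 0.33309375
author C: 0.1 × (1−0.45) × 0.6 × 0.1 = 0.0033
author D: 0.25 × (1−0.95) × 0.65 × 0.45 = 0.00365625
P(author B | x) = 0.33309375 / 0.35535 ≈ 0.937

0.937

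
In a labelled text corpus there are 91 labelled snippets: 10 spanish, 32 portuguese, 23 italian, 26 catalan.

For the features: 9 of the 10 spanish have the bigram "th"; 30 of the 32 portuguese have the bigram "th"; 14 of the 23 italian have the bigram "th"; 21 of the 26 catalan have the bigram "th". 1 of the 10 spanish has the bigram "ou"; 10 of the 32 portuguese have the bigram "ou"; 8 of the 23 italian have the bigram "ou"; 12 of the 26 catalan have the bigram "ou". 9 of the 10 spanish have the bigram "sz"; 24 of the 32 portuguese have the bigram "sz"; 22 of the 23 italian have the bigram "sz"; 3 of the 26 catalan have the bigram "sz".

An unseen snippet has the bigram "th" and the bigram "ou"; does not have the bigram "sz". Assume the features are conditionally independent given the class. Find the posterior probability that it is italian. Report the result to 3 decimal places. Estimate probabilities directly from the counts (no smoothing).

0.019

spanish: (10/91) × (9/10) × (1/10) × (1/10) ≈ 0.000989011
portuguese: (32/91) × (30/32) × (10/32) × (8/32) ≈ 0.0257555
italian: (23/91) × (14/23) × (8/23) × (1/23) ≈ 0.0023266
catalan: (26/91) × (21/26) × (12/26) × (23/26) ≈ 0.0942194
P(italian | x) = 0.0023266 / 0.123290511 ≈ 0.019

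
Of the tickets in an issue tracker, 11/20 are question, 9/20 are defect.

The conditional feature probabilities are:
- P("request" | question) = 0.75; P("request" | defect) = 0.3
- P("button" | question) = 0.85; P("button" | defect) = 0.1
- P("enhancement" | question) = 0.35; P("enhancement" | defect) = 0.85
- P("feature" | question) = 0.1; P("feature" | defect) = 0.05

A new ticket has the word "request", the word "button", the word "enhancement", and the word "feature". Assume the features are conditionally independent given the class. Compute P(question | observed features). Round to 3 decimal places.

question: 0.55 × 0.75 × 0.85 × 0.35 × 0.1 = 0.012271875
defect: 0.45 × 0.3 × 0.1 × 0.85 × 0.05 = 0.00057375
P(question | x) = 0.012271875 / 0.012845625 ≈ 0.955

0.955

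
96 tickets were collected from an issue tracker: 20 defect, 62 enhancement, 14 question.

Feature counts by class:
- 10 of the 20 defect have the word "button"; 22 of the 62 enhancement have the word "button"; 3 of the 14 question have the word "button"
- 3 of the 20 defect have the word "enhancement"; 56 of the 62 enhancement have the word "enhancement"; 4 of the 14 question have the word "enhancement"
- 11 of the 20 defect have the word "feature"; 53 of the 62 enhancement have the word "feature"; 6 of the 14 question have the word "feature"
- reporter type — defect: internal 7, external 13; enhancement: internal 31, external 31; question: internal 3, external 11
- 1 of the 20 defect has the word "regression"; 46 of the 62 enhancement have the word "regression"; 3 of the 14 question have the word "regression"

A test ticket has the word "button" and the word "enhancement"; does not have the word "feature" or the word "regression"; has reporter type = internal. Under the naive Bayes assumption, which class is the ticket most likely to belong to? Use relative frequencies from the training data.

enhancement

defect: (20/96) × (10/20) × (3/20) × (9/20) × (7/20) × (19/20) = 0.002337890625
enhancement: (62/96) × (22/62) × (56/62) × (9/62) × (31/62) × (16/62) ≈ 0.00387701
question: (14/96) × (3/14) × (4/14) × (8/14) × (3/14) × (11/14) ≈ 0.000859017
Highest score → enhancement.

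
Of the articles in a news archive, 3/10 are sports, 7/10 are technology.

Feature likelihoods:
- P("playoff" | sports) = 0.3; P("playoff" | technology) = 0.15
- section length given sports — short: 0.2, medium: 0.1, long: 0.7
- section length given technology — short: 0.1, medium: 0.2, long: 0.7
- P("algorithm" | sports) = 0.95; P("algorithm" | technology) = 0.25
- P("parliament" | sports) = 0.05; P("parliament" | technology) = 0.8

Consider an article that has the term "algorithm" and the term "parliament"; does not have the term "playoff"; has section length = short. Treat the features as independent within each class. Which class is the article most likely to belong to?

sports: 0.3 × (1−0.3) × 0.2 × 0.95 × 0.05 = 0.001995
technology: 0.7 × (1−0.15) × 0.1 × 0.25 × 0.8 = 0.0119
Highest score → technology.

technology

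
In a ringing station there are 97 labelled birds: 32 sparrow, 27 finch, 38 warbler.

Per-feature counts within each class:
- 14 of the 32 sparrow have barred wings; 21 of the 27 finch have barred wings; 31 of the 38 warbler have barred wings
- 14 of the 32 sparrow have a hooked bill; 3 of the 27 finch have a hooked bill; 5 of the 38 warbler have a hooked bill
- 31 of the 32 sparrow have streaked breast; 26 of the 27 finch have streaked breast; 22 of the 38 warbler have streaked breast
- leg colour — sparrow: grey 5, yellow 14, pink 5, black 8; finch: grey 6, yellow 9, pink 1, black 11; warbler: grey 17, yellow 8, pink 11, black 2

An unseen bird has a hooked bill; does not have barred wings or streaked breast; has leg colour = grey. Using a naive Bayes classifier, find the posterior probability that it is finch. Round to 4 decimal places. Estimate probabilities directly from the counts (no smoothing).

sparrow: (32/97) × (18/32) × (14/32) × (1/32) × (5/32) ≈ 0.000396414
finch: (27/97) × (6/27) × (3/27) × (1/27) × (6/27) ≈ 0.0000565667
warbler: (38/97) × (7/38) × (5/38) × (16/38) × (17/38) ≈ 0.0017886
P(finch | x) = 0.0000565667 / 0.0022415807 ≈ 0.0252

0.0252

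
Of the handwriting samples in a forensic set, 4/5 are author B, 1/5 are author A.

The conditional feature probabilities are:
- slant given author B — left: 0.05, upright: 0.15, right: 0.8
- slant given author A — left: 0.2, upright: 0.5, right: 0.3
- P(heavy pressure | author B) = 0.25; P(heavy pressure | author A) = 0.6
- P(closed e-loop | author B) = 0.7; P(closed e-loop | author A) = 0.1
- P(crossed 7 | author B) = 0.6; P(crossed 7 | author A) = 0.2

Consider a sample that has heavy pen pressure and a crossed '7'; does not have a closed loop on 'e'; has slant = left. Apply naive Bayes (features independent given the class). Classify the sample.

author A

author B: 0.8 × 0.05 × 0.25 × (1−0.7) × 0.6 = 0.0018
author A: 0.2 × 0.2 × 0.6 × (1−0.1) × 0.2 = 0.00432
Highest score → author A.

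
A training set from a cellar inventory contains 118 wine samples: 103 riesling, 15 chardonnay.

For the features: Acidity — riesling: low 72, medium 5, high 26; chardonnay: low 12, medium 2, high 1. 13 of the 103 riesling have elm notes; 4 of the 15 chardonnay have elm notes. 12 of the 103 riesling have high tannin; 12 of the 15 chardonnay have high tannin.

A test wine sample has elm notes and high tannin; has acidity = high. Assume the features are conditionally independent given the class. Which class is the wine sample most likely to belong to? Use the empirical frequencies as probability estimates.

riesling

riesling: (103/118) × (26/103) × (13/103) × (12/103) ≈ 0.00323997
chardonnay: (15/118) × (1/15) × (4/15) × (12/15) ≈ 0.00180791
Highest score → riesling.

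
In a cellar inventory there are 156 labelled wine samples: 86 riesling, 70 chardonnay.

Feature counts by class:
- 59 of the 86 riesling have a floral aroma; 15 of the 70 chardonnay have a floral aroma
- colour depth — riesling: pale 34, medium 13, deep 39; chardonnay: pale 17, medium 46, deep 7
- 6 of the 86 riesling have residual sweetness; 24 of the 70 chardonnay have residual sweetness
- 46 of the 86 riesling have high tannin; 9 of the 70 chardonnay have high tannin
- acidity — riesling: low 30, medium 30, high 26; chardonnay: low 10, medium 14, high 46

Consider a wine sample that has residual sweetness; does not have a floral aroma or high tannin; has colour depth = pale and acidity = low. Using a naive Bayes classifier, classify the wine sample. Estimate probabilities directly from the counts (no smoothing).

chardonnay

riesling: (86/156) × (27/86) × (34/86) × (6/86) × (40/86) × (30/86) ≈ 0.000774563
chardonnay: (70/156) × (55/70) × (17/70) × (24/70) × (61/70) × (10/70) ≈ 0.00365457
Highest score → chardonnay.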